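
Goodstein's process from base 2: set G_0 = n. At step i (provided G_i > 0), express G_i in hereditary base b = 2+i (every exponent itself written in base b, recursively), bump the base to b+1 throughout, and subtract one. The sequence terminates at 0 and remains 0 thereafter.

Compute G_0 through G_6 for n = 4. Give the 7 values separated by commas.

i=0: 4 = 2^2 (b=2); 2→3: 3^3 = 27; 27−1 = 26
i=1: 26 = 2·3^2 + 2·3 + 2 (b=3); 3→4: 2·4^2 + 2·4 + 2 = 42; 42−1 = 41
i=2: 41 = 2·4^2 + 2·4 + 1 (b=4); 4→5: 2·5^2 + 2·5 + 1 = 61; 61−1 = 60
i=3: 60 = 2·5^2 + 2·5 (b=5); 5→6: 2·6^2 + 2·6 = 84; 84−1 = 83
i=4: 83 = 2·6^2 + 6 + 5 (b=6); 6→7: 2·7^2 + 7 + 5 = 110; 110−1 = 109
i=5: 109 = 2·7^2 + 7 + 4 (b=7); 7→8: 2·8^2 + 8 + 4 = 140; 140−1 = 139

4, 26, 41, 60, 83, 109, 139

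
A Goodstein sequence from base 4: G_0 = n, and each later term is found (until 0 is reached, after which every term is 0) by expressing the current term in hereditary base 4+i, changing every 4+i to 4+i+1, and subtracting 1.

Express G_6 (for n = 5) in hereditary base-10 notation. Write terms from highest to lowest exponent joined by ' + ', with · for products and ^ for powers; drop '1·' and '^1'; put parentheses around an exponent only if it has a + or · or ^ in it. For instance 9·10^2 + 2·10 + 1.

1

G_0=5  [base 4] 4 + 1  →[4↦5]→  5 + 1 = 6  −1 ⇒ G_1=5
G_1=5  [base 5] 5  →[5↦6]→  6 = 6  −1 ⇒ G_2=5
G_2=5  [base 6] 5  →[6↦7]→  5 = 5  −1 ⇒ G_3=4
G_3=4  [base 7] 4  →[7↦8]→  4 = 4  −1 ⇒ G_4=3
G_4=3  [base 8] 3  →[8↦9]→  3 = 3  −1 ⇒ G_5=2
G_5=2  [base 9] 2  →[9↦10]→  2 = 2  −1 ⇒ G_6=1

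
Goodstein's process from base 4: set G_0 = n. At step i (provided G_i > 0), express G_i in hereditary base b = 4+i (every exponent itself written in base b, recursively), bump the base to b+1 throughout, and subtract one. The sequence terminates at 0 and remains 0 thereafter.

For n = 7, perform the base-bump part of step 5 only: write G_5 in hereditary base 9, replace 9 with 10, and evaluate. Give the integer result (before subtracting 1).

step 0: 7 = 4 + 3; sub 5 for 4: 5 + 3; = 8; G_1 = 8−1 = 7
step 1: 7 = 5 + 2; sub 6 for 5: 6 + 2; = 8; G_2 = 8−1 = 7
step 2: 7 = 6 + 1; sub 7 for 6: 7 + 1; = 8; G_3 = 8−1 = 7
step 3: 7 = 7; sub 8 for 7: 8; = 8; G_4 = 8−1 = 7
step 4: 7 = 7; sub 9 for 8: 7; = 7; G_5 = 7−1 = 6
step 5: 6 = 6; sub 10 for 9: 6; = 6; G_6 = 6−1 = 5

6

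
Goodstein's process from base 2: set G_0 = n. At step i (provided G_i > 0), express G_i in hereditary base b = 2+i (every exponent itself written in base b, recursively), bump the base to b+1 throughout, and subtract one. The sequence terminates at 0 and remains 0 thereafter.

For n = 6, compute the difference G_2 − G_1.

228

G_0=6  [base 2] 2^2 + 2  →[2↦3]→  3^3 + 3 = 30  −1 ⇒ G_1=29
G_1=29  [base 3] 3^3 + 2  →[3↦4]→  4^4 + 2 = 258  −1 ⇒ G_2=257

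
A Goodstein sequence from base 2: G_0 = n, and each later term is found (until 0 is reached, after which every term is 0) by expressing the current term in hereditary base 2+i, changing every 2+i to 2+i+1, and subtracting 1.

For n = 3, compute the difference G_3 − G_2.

[0] 3 ≡ 2 + 1 (base 2). Lift 3: 4. −1: 3.
[1] 3 ≡ 3 (base 3). Lift 4: 4. −1: 3.
[2] 3 ≡ 3 (base 4). Lift 5: 3. −1: 2.

-1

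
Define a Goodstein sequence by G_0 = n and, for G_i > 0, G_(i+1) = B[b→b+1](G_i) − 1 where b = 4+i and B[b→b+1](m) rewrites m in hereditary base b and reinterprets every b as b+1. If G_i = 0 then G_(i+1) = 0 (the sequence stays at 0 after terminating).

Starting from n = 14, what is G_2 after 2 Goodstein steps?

[0] 14 ≡ 3·4 + 2 (base 4). Lift 5: 17. −1: 16.
[1] 16 ≡ 3·5 + 1 (base 5). Lift 6: 19. −1: 18.

18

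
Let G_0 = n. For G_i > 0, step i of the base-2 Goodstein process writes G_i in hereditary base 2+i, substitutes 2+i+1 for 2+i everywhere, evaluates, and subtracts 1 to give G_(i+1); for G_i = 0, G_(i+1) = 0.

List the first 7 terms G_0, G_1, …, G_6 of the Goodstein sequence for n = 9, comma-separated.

9, 81, 1023, 9842, 140743, 2471826, 50333399

9 —HB2→ 2^(2 + 1) + 1 —bump→ 3^(3 + 1) + 1 = 82 —(−1)→ 81
81 —HB3→ 3^(3 + 1) —bump→ 4^(4 + 1) = 1024 —(−1)→ 1023
1023 —HB4→ 3·4^4 + 3·4^3 + 3·4^2 + 3·4 + 3 —bump→ 3·5^5 + 3·5^3 + 3·5^2 + 3·5 + 3 = 9843 —(−1)→ 9842
9842 —HB5→ 3·5^5 + 3·5^3 + 3·5^2 + 3·5 + 2 —bump→ 3·6^6 + 3·6^3 + 3·6^2 + 3·6 + 2 = 140744 —(−1)→ 140743
140743 —HB6→ 3·6^6 + 3·6^3 + 3·6^2 + 3·6 + 1 —bump→ 3·7^7 + 3·7^3 + 3·7^2 + 3·7 + 1 = 2471827 —(−1)→ 2471826
2471826 —HB7→ 3·7^7 + 3·7^3 + 3·7^2 + 3·7 —bump→ 3·8^8 + 3·8^3 + 3·8^2 + 3·8 = 50333400 —(−1)→ 50333399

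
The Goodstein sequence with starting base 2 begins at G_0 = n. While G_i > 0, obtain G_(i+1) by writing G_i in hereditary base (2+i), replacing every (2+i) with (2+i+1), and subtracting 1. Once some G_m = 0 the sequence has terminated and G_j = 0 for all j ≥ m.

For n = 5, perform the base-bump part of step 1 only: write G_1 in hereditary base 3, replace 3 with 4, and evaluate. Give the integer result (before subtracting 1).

G_0=5  [base 2] 2^2 + 1  →[2↦3]→  3^3 + 1 = 28  −1 ⇒ G_1=27
G_1=27  [base 3] 3^3  →[3↦4]→  4^4 = 256  −1 ⇒ G_2=255

256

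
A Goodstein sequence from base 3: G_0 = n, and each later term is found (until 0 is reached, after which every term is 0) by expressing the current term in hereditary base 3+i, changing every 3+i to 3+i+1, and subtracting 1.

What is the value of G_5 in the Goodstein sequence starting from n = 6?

(0) 6|_3 = 2·3 ↦ 2·4|_4 = 8 ⇒ 7
(1) 7|_4 = 4 + 3 ↦ 5 + 3|_5 = 8 ⇒ 7
(2) 7|_5 = 5 + 2 ↦ 6 + 2|_6 = 8 ⇒ 7
(3) 7|_6 = 6 + 1 ↦ 7 + 1|_7 = 8 ⇒ 7
(4) 7|_7 = 7 ↦ 8|_8 = 8 ⇒ 7
(5) 7|_8 = 7 ↦ 7|_9 = 7 ⇒ 6

7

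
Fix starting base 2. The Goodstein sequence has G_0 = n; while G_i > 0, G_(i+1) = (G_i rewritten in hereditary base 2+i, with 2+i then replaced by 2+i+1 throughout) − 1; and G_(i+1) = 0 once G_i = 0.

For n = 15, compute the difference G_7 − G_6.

[0] 15 ≡ 2^(2 + 1) + 2^2 + 2 + 1 (base 2). Lift 3: 112. −1: 111.
[1] 111 ≡ 3^(3 + 1) + 3^3 + 3 (base 3). Lift 4: 1284. −1: 1283.
[2] 1283 ≡ 4^(4 + 1) + 4^4 + 3 (base 4). Lift 5: 18753. −1: 18752.
[3] 18752 ≡ 5^(5 + 1) + 5^5 + 2 (base 5). Lift 6: 326594. −1: 326593.
[4] 326593 ≡ 6^(6 + 1) + 6^6 + 1 (base 6). Lift 7: 6588345. −1: 6588344.
[5] 6588344 ≡ 7^(7 + 1) + 7^7 (base 7). Lift 8: 150994944. −1: 150994943.
[6] 150994943 ≡ 8^(8 + 1) + 7·8^7 + 7·8^6 + 7·8^5 + 7·8^4 + 7·8^3 + 7·8^2 + 7·8 + 7 (base 8). Lift 9: 3524450281. −1: 3524450280.

3373455337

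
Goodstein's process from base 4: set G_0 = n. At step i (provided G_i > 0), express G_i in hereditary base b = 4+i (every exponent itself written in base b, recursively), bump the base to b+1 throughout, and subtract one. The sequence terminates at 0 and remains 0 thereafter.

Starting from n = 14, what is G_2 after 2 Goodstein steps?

18

base 4: 14 = 3·4 + 2; at 5: 3·5 + 2 = 17; next = 16
base 5: 16 = 3·5 + 1; at 6: 3·6 + 1 = 19; next = 18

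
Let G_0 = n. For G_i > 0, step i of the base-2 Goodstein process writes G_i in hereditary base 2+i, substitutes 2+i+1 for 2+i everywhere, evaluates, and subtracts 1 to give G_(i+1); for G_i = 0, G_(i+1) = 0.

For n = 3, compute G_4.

1

3 —HB2→ 2 + 1 —bump→ 3 + 1 = 4 —(−1)→ 3
3 —HB3→ 3 —bump→ 4 = 4 —(−1)→ 3
3 —HB4→ 3 —bump→ 3 = 3 —(−1)→ 2
2 —HB5→ 2 —bump→ 2 = 2 —(−1)→ 1
1 —HB6→ 1 —bump→ 1 = 1 —(−1)→ 0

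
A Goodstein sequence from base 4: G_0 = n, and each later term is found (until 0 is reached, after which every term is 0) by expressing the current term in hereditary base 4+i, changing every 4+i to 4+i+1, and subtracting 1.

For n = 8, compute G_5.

9

G_0=8  [base 4] 2·4  →[4↦5]→  2·5 = 10  −1 ⇒ G_1=9
G_1=9  [base 5] 5 + 4  →[5↦6]→  6 + 4 = 10  −1 ⇒ G_2=9
G_2=9  [base 6] 6 + 3  →[6↦7]→  7 + 3 = 10  −1 ⇒ G_3=9
G_3=9  [base 7] 7 + 2  →[7↦8]→  8 + 2 = 10  −1 ⇒ G_4=9
G_4=9  [base 8] 8 + 1  →[8↦9]→  9 + 1 = 10  −1 ⇒ G_5=9
G_5=9  [base 9] 9  →[9↦10]→  10 = 10  −1 ⇒ G_6=9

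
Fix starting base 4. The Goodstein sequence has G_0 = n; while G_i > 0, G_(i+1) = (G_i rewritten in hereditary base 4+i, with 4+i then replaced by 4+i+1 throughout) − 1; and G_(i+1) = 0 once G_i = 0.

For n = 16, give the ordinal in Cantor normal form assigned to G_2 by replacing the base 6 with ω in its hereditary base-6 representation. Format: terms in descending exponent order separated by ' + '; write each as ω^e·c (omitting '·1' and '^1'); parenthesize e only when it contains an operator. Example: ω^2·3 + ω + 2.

ω·4 + 3

step 0: 16 = 4^2; sub 5 for 4: 5^2; = 25; G_1 = 25−1 = 24
step 1: 24 = 4·5 + 4; sub 6 for 5: 4·6 + 4; = 28; G_2 = 28−1 = 27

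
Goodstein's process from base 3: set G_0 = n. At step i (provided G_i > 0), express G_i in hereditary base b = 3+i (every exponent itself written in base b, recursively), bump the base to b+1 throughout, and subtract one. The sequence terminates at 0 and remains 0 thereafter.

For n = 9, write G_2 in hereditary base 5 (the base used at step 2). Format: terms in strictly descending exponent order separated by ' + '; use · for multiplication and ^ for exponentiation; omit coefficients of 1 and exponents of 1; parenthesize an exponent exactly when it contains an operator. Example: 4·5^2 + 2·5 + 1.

3·5 + 2

base 3: 9 = 3^2; at 4: 4^2 = 16; next = 15
base 4: 15 = 3·4 + 3; at 5: 3·5 + 3 = 18; next = 17
base 5: 17 = 3·5 + 2; at 6: 3·6 + 2 = 20; next = 19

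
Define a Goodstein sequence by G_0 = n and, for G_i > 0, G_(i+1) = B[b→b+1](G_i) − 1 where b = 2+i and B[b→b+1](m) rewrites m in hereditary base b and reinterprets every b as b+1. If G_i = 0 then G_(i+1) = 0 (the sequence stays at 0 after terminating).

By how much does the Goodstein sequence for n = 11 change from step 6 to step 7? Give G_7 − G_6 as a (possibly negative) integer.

G_0=11  [base 2] 2^(2 + 1) + 2 + 1  →[2↦3]→  3^(3 + 1) + 3 + 1 = 85  −1 ⇒ G_1=84
G_1=84  [base 3] 3^(3 + 1) + 3  →[3↦4]→  4^(4 + 1) + 4 = 1028  −1 ⇒ G_2=1027
G_2=1027  [base 4] 4^(4 + 1) + 3  →[4↦5]→  5^(5 + 1) + 3 = 15628  −1 ⇒ G_3=15627
G_3=15627  [base 5] 5^(5 + 1) + 2  →[5↦6]→  6^(6 + 1) + 2 = 279938  −1 ⇒ G_4=279937
G_4=279937  [base 6] 6^(6 + 1) + 1  →[6↦7]→  7^(7 + 1) + 1 = 5764802  −1 ⇒ G_5=5764801
G_5=5764801  [base 7] 7^(7 + 1)  →[7↦8]→  8^(8 + 1) = 134217728  −1 ⇒ G_6=134217727
G_6=134217727  [base 8] 7·8^8 + 7·8^7 + 7·8^6 + 7·8^5 + 7·8^4 + 7·8^3 + 7·8^2 + 7·8 + 7  →[8↦9]→  7·9^9 + 7·9^7 + 7·9^6 + 7·9^5 + 7·9^4 + 7·9^3 + 7·9^2 + 7·9 + 7 = 2749609303  −1 ⇒ G_7=2749609302

2615391575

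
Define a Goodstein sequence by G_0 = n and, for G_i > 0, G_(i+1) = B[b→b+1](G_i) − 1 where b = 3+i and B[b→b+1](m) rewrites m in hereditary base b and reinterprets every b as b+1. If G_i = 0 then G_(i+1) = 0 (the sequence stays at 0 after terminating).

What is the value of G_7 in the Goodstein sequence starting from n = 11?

51

step 0: 11 = 3^2 + 2; sub 4 for 3: 4^2 + 2; = 18; G_1 = 18−1 = 17
step 1: 17 = 4^2 + 1; sub 5 for 4: 5^2 + 1; = 26; G_2 = 26−1 = 25
step 2: 25 = 5^2; sub 6 for 5: 6^2; = 36; G_3 = 36−1 = 35
step 3: 35 = 5·6 + 5; sub 7 for 6: 5·7 + 5; = 40; G_4 = 40−1 = 39
step 4: 39 = 5·7 + 4; sub 8 for 7: 5·8 + 4; = 44; G_5 = 44−1 = 43
step 5: 43 = 5·8 + 3; sub 9 for 8: 5·9 + 3; = 48; G_6 = 48−1 = 47
step 6: 47 = 5·9 + 2; sub 10 for 9: 5·10 + 2; = 52; G_7 = 52−1 = 51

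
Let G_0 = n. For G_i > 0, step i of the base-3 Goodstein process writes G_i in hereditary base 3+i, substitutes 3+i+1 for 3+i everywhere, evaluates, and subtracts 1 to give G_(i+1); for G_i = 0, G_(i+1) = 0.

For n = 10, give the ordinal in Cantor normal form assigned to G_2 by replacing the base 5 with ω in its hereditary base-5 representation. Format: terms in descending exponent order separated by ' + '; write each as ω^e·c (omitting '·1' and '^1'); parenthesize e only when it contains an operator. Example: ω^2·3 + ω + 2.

ω·4 + 4

G_0=10  [base 3] 3^2 + 1  →[3↦4]→  4^2 + 1 = 17  −1 ⇒ G_1=16
G_1=16  [base 4] 4^2  →[4↦5]→  5^2 = 25  −1 ⇒ G_2=24
G_2=24  [base 5] 4·5 + 4  →[5↦6]→  4·6 + 4 = 28  −1 ⇒ G_3=27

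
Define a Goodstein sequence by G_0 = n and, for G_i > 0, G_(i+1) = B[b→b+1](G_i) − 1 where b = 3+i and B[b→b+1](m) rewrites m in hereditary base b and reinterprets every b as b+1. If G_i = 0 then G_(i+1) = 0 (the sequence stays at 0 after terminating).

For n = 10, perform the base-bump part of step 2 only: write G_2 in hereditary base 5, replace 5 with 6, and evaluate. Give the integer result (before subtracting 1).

base 3: 10 = 3^2 + 1; at 4: 4^2 + 1 = 17; next = 16
base 4: 16 = 4^2; at 5: 5^2 = 25; next = 24
base 5: 24 = 4·5 + 4; at 6: 4·6 + 4 = 28; next = 27

28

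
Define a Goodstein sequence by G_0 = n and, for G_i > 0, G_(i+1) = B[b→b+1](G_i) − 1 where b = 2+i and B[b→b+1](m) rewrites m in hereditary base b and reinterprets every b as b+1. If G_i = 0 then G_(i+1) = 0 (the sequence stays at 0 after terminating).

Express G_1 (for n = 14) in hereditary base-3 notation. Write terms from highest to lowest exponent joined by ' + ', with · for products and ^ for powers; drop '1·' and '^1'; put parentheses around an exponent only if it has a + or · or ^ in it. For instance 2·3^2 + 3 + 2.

3^(3 + 1) + 3^3 + 2

[0] 14 ≡ 2^(2 + 1) + 2^2 + 2 (base 2). Lift 3: 111. −1: 110.
[1] 110 ≡ 3^(3 + 1) + 3^3 + 2 (base 3). Lift 4: 1282. −1: 1281.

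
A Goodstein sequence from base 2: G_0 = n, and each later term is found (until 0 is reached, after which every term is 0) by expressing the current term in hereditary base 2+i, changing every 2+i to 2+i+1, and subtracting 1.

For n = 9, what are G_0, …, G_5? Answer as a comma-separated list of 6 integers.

[0] 9 ≡ 2^(2 + 1) + 1 (base 2). Lift 3: 82. −1: 81.
[1] 81 ≡ 3^(3 + 1) (base 3). Lift 4: 1024. −1: 1023.
[2] 1023 ≡ 3·4^4 + 3·4^3 + 3·4^2 + 3·4 + 3 (base 4). Lift 5: 9843. −1: 9842.
[3] 9842 ≡ 3·5^5 + 3·5^3 + 3·5^2 + 3·5 + 2 (base 5). Lift 6: 140744. −1: 140743.
[4] 140743 ≡ 3·6^6 + 3·6^3 + 3·6^2 + 3·6 + 1 (base 6). Lift 7: 2471827. −1: 2471826.

9, 81, 1023, 9842, 140743, 2471826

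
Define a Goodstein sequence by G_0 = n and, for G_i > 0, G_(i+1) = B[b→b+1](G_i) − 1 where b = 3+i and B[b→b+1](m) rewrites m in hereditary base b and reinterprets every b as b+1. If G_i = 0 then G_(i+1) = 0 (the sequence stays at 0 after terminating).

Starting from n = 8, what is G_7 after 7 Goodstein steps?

11

step 0: 8 = 2·3 + 2; sub 4 for 3: 2·4 + 2; = 10; G_1 = 10−1 = 9
step 1: 9 = 2·4 + 1; sub 5 for 4: 2·5 + 1; = 11; G_2 = 11−1 = 10
step 2: 10 = 2·5; sub 6 for 5: 2·6; = 12; G_3 = 12−1 = 11
step 3: 11 = 6 + 5; sub 7 for 6: 7 + 5; = 12; G_4 = 12−1 = 11
step 4: 11 = 7 + 4; sub 8 for 7: 8 + 4; = 12; G_5 = 12−1 = 11
step 5: 11 = 8 + 3; sub 9 for 8: 9 + 3; = 12; G_6 = 12−1 = 11
step 6: 11 = 9 + 2; sub 10 for 9: 10 + 2; = 12; G_7 = 12−1 = 11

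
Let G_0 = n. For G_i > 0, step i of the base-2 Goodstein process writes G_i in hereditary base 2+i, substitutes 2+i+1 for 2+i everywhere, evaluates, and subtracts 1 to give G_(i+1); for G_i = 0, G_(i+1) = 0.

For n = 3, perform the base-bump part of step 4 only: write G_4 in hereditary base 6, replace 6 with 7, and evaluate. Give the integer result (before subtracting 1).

G_0=3  [base 2] 2 + 1  →[2↦3]→  3 + 1 = 4  −1 ⇒ G_1=3
G_1=3  [base 3] 3  →[3↦4]→  4 = 4  −1 ⇒ G_2=3
G_2=3  [base 4] 3  →[4↦5]→  3 = 3  −1 ⇒ G_3=2
G_3=2  [base 5] 2  →[5↦6]→  2 = 2  −1 ⇒ G_4=1
G_4=1  [base 6] 1  →[6↦7]→  1 = 1  −1 ⇒ G_5=0

1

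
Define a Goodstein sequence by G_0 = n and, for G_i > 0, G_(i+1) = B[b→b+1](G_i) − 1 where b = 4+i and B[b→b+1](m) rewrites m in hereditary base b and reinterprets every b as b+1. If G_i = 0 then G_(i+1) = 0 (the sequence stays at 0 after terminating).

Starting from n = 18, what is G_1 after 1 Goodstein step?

[0] 18 ≡ 4^2 + 2 (base 4). Lift 5: 27. −1: 26.
[1] 26 ≡ 5^2 + 1 (base 5). Lift 6: 37. −1: 36.

26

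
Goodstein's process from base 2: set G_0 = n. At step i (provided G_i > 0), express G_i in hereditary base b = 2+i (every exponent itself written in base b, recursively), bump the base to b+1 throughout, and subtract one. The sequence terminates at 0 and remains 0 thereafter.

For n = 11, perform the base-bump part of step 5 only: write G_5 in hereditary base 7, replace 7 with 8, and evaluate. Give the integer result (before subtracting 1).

134217728

i=0: 11 = 2^(2 + 1) + 2 + 1 (b=2); 2→3: 3^(3 + 1) + 3 + 1 = 85; 85−1 = 84
i=1: 84 = 3^(3 + 1) + 3 (b=3); 3→4: 4^(4 + 1) + 4 = 1028; 1028−1 = 1027
i=2: 1027 = 4^(4 + 1) + 3 (b=4); 4→5: 5^(5 + 1) + 3 = 15628; 15628−1 = 15627
i=3: 15627 = 5^(5 + 1) + 2 (b=5); 5→6: 6^(6 + 1) + 2 = 279938; 279938−1 = 279937
i=4: 279937 = 6^(6 + 1) + 1 (b=6); 6→7: 7^(7 + 1) + 1 = 5764802; 5764802−1 = 5764801
i=5: 5764801 = 7^(7 + 1) (b=7); 7→8: 8^(8 + 1) = 134217728; 134217728−1 = 134217727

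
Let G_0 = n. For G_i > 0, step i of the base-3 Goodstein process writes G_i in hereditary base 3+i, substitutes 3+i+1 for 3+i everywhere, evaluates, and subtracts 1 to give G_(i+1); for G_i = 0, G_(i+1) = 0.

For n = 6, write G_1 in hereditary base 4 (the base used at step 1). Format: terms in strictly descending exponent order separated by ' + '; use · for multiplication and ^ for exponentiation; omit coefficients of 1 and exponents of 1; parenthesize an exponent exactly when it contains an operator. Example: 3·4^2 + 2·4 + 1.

4 + 3

G_0=6  [base 3] 2·3  →[3↦4]→  2·4 = 8  −1 ⇒ G_1=7
G_1=7  [base 4] 4 + 3  →[4↦5]→  5 + 3 = 8  −1 ⇒ G_2=7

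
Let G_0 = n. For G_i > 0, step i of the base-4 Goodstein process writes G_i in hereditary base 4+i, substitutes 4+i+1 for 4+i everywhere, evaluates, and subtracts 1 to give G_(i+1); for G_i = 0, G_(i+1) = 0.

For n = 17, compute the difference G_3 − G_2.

4

(0) 17|_4 = 4^2 + 1 ↦ 5^2 + 1|_5 = 26 ⇒ 25
(1) 25|_5 = 5^2 ↦ 6^2|_6 = 36 ⇒ 35
(2) 35|_6 = 5·6 + 5 ↦ 5·7 + 5|_7 = 40 ⇒ 39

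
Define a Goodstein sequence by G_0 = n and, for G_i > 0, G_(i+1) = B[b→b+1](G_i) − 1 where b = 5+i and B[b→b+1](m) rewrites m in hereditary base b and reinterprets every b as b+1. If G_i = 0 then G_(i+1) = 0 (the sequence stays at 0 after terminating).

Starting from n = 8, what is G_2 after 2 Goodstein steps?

[0] 8 ≡ 5 + 3 (base 5). Lift 6: 9. −1: 8.
[1] 8 ≡ 6 + 2 (base 6). Lift 7: 9. −1: 8.
[2] 8 ≡ 7 + 1 (base 7). Lift 8: 9. −1: 8.

8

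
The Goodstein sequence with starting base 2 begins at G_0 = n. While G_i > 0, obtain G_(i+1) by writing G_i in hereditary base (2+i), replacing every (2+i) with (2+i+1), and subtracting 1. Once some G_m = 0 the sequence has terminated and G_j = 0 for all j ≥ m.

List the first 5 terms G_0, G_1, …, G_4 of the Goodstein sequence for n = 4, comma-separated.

4, 26, 41, 60, 83

G_0=4  [base 2] 2^2  →[2↦3]→  3^3 = 27  −1 ⇒ G_1=26
G_1=26  [base 3] 2·3^2 + 2·3 + 2  →[3↦4]→  2·4^2 + 2·4 + 2 = 42  −1 ⇒ G_2=41
G_2=41  [base 4] 2·4^2 + 2·4 + 1  →[4↦5]→  2·5^2 + 2·5 + 1 = 61  −1 ⇒ G_3=60
G_3=60  [base 5] 2·5^2 + 2·5  →[5↦6]→  2·6^2 + 2·6 = 84  −1 ⇒ G_4=83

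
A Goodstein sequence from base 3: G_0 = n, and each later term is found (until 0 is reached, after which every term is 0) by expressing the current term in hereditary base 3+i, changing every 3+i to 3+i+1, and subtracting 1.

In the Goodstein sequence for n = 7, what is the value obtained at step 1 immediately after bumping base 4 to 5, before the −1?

10

G_0 = 7. HB_3(7) = 2·3 + 1. Bump = 9. G_1 = 8.
G_1 = 8. HB_4(8) = 2·4. Bump = 10. G_2 = 9.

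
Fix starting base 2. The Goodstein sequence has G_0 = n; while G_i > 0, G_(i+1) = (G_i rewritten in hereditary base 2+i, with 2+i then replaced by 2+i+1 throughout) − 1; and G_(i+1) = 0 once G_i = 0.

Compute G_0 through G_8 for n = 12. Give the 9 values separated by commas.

[0] 12 ≡ 2^(2 + 1) + 2^2 (base 2). Lift 3: 108. −1: 107.
[1] 107 ≡ 3^(3 + 1) + 2·3^2 + 2·3 + 2 (base 3). Lift 4: 1066. −1: 1065.
[2] 1065 ≡ 4^(4 + 1) + 2·4^2 + 2·4 + 1 (base 4). Lift 5: 15686. −1: 15685.
[3] 15685 ≡ 5^(5 + 1) + 2·5^2 + 2·5 (base 5). Lift 6: 280020. −1: 280019.
[4] 280019 ≡ 6^(6 + 1) + 2·6^2 + 6 + 5 (base 6). Lift 7: 5764911. −1: 5764910.
[5] 5764910 ≡ 7^(7 + 1) + 2·7^2 + 7 + 4 (base 7). Lift 8: 134217868. −1: 134217867.
[6] 134217867 ≡ 8^(8 + 1) + 2·8^2 + 8 + 3 (base 8). Lift 9: 3486784575. −1: 3486784574.
[7] 3486784574 ≡ 9^(9 + 1) + 2·9^2 + 9 + 2 (base 9). Lift 10: 100000000212. −1: 100000000211.

12, 107, 1065, 15685, 280019, 5764910, 134217867, 3486784574, 100000000211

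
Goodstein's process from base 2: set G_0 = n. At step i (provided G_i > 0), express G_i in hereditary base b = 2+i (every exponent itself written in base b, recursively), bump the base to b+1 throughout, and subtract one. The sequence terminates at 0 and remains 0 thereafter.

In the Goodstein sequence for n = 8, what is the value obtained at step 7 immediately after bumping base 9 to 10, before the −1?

20000000212

base 2: 8 = 2^(2 + 1); at 3: 3^(3 + 1) = 81; next = 80
base 3: 80 = 2·3^3 + 2·3^2 + 2·3 + 2; at 4: 2·4^4 + 2·4^2 + 2·4 + 2 = 554; next = 553
base 4: 553 = 2·4^4 + 2·4^2 + 2·4 + 1; at 5: 2·5^5 + 2·5^2 + 2·5 + 1 = 6311; next = 6310
base 5: 6310 = 2·5^5 + 2·5^2 + 2·5; at 6: 2·6^6 + 2·6^2 + 2·6 = 93396; next = 93395
base 6: 93395 = 2·6^6 + 2·6^2 + 6 + 5; at 7: 2·7^7 + 2·7^2 + 7 + 5 = 1647196; next = 1647195
base 7: 1647195 = 2·7^7 + 2·7^2 + 7 + 4; at 8: 2·8^8 + 2·8^2 + 8 + 4 = 33554572; next = 33554571
base 8: 33554571 = 2·8^8 + 2·8^2 + 8 + 3; at 9: 2·9^9 + 2·9^2 + 9 + 3 = 774841152; next = 774841151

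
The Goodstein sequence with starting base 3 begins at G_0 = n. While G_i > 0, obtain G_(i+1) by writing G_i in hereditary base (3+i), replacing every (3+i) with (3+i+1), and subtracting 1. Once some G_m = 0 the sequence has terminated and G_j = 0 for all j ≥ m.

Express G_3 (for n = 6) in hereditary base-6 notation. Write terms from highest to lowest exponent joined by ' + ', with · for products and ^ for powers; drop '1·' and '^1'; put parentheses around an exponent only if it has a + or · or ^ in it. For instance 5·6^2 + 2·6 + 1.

6 + 1

6 —HB3→ 2·3 —bump→ 2·4 = 8 —(−1)→ 7
7 —HB4→ 4 + 3 —bump→ 5 + 3 = 8 —(−1)→ 7
7 —HB5→ 5 + 2 —bump→ 6 + 2 = 8 —(−1)→ 7
7 —HB6→ 6 + 1 —bump→ 7 + 1 = 8 —(−1)→ 7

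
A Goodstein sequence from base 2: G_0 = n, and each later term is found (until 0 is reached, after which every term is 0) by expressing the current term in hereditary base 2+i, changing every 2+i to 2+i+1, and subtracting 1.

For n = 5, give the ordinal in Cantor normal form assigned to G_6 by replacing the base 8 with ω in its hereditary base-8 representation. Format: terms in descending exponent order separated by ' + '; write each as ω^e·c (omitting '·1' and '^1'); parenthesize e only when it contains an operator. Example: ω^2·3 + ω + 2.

ω^3·3 + ω^2·3 + ω·2 + 7

G_0 = 5. HB_2(5) = 2^2 + 1. Bump = 28. G_1 = 27.
G_1 = 27. HB_3(27) = 3^3. Bump = 256. G_2 = 255.
G_2 = 255. HB_4(255) = 3·4^3 + 3·4^2 + 3·4 + 3. Bump = 468. G_3 = 467.
G_3 = 467. HB_5(467) = 3·5^3 + 3·5^2 + 3·5 + 2. Bump = 776. G_4 = 775.
G_4 = 775. HB_6(775) = 3·6^3 + 3·6^2 + 3·6 + 1. Bump = 1198. G_5 = 1197.
G_5 = 1197. HB_7(1197) = 3·7^3 + 3·7^2 + 3·7. Bump = 1752. G_6 = 1751.
G_6 = 1751. HB_8(1751) = 3·8^3 + 3·8^2 + 2·8 + 7. Bump = 2455. G_7 = 2454.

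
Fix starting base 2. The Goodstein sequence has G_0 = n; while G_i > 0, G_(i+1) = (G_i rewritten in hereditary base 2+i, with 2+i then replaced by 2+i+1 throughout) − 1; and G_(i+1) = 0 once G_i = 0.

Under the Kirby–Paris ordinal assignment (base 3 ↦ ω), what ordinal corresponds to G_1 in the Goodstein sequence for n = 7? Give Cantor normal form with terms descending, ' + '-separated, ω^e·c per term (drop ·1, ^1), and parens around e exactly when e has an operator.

ω^ω + ω

G_0 = 7. HB_2(7) = 2^2 + 2 + 1. Bump = 31. G_1 = 30.
G_1 = 30. HB_3(30) = 3^3 + 3. Bump = 260. G_2 = 259.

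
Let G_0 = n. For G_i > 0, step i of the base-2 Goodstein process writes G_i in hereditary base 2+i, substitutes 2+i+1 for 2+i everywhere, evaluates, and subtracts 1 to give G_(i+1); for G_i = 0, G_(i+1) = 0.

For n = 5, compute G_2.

step 0: 5 = 2^2 + 1; sub 3 for 2: 3^3 + 1; = 28; G_1 = 28−1 = 27
step 1: 27 = 3^3; sub 4 for 3: 4^4; = 256; G_2 = 256−1 = 255
step 2: 255 = 3·4^3 + 3·4^2 + 3·4 + 3; sub 5 for 4: 3·5^3 + 3·5^2 + 3·5 + 3; = 468; G_3 = 468−1 = 467

255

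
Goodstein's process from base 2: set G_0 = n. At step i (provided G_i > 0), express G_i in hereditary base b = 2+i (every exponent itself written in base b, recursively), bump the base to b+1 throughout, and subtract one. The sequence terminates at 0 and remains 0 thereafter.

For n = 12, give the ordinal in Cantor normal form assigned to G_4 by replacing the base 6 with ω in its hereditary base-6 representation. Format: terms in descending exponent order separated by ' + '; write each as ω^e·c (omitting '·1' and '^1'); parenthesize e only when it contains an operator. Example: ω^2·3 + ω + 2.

ω^(ω + 1) + ω^2·2 + ω + 5

[0] 12 ≡ 2^(2 + 1) + 2^2 (base 2). Lift 3: 108. −1: 107.
[1] 107 ≡ 3^(3 + 1) + 2·3^2 + 2·3 + 2 (base 3). Lift 4: 1066. −1: 1065.
[2] 1065 ≡ 4^(4 + 1) + 2·4^2 + 2·4 + 1 (base 4). Lift 5: 15686. −1: 15685.
[3] 15685 ≡ 5^(5 + 1) + 2·5^2 + 2·5 (base 5). Lift 6: 280020. −1: 280019.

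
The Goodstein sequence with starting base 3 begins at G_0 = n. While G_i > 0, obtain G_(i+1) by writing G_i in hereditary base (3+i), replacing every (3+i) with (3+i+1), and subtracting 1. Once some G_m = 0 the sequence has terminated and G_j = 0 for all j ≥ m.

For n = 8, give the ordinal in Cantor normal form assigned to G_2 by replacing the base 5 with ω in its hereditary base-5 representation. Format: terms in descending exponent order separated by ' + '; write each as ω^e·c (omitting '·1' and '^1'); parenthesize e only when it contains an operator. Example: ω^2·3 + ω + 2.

G_0 = 8. HB_3(8) = 2·3 + 2. Bump = 10. G_1 = 9.
G_1 = 9. HB_4(9) = 2·4 + 1. Bump = 11. G_2 = 10.
G_2 = 10. HB_5(10) = 2·5. Bump = 12. G_3 = 11.

ω·2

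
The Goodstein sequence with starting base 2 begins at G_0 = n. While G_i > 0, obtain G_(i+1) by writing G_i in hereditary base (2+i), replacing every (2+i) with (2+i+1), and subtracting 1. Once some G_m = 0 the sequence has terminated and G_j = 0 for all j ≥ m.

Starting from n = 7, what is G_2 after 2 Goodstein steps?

i=0: 7 = 2^2 + 2 + 1 (b=2); 2→3: 3^3 + 3 + 1 = 31; 31−1 = 30
i=1: 30 = 3^3 + 3 (b=3); 3→4: 4^4 + 4 = 260; 260−1 = 259
i=2: 259 = 4^4 + 3 (b=4); 4→5: 5^5 + 3 = 3128; 3128−1 = 3127

259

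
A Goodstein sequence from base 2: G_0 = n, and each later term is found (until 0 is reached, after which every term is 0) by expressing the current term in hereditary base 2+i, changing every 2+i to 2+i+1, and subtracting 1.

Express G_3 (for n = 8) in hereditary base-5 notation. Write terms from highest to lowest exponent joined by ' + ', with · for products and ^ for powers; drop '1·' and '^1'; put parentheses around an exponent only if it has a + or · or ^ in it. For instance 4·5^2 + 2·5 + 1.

[0] 8 ≡ 2^(2 + 1) (base 2). Lift 3: 81. −1: 80.
[1] 80 ≡ 2·3^3 + 2·3^2 + 2·3 + 2 (base 3). Lift 4: 554. −1: 553.
[2] 553 ≡ 2·4^4 + 2·4^2 + 2·4 + 1 (base 4). Lift 5: 6311. −1: 6310.

2·5^5 + 2·5^2 + 2·5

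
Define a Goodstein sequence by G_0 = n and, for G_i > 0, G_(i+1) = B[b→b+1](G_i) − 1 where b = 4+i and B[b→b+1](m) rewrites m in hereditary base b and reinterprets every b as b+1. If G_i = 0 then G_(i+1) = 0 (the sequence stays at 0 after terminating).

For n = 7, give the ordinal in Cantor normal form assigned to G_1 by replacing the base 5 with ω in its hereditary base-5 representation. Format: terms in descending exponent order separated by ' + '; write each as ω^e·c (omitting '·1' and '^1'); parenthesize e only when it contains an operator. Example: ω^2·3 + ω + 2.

base 4: 7 = 4 + 3; at 5: 5 + 3 = 8; next = 7
base 5: 7 = 5 + 2; at 6: 6 + 2 = 8; next = 7

ω + 2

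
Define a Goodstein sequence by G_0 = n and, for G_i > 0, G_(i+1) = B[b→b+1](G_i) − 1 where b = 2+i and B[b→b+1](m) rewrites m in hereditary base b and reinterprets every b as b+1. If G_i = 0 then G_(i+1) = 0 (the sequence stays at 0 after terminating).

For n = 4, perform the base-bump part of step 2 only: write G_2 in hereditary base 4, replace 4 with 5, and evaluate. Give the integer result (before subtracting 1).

4 —HB2→ 2^2 —bump→ 3^3 = 27 —(−1)→ 26
26 —HB3→ 2·3^2 + 2·3 + 2 —bump→ 2·4^2 + 2·4 + 2 = 42 —(−1)→ 41

61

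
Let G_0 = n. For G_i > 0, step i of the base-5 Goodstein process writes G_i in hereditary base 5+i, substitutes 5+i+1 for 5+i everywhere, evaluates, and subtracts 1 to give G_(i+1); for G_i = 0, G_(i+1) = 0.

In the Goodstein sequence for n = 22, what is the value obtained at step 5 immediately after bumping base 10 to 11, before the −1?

base 5: 22 = 4·5 + 2; at 6: 4·6 + 2 = 26; next = 25
base 6: 25 = 4·6 + 1; at 7: 4·7 + 1 = 29; next = 28
base 7: 28 = 4·7; at 8: 4·8 = 32; next = 31
base 8: 31 = 3·8 + 7; at 9: 3·9 + 7 = 34; next = 33
base 9: 33 = 3·9 + 6; at 10: 3·10 + 6 = 36; next = 35
base 10: 35 = 3·10 + 5; at 11: 3·11 + 5 = 38; next = 37

38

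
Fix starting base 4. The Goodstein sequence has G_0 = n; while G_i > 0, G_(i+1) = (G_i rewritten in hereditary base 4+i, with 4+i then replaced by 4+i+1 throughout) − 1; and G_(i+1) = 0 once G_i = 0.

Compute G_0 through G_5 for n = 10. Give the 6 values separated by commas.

10, 11, 12, 13, 13, 13

10 —HB4→ 2·4 + 2 —bump→ 2·5 + 2 = 12 —(−1)→ 11
11 —HB5→ 2·5 + 1 —bump→ 2·6 + 1 = 13 —(−1)→ 12
12 —HB6→ 2·6 —bump→ 2·7 = 14 —(−1)→ 13
13 —HB7→ 7 + 6 —bump→ 8 + 6 = 14 —(−1)→ 13
13 —HB8→ 8 + 5 —bump→ 9 + 5 = 14 —(−1)→ 13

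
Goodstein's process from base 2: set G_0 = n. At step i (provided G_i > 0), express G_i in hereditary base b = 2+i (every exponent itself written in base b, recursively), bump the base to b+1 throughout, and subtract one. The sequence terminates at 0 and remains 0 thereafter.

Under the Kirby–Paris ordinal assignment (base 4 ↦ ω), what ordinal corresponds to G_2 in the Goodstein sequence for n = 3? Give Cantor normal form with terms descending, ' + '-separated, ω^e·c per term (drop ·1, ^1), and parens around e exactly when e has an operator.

base 2: 3 = 2 + 1; at 3: 3 + 1 = 4; next = 3
base 3: 3 = 3; at 4: 4 = 4; next = 3
base 4: 3 = 3; at 5: 3 = 3; next = 2

3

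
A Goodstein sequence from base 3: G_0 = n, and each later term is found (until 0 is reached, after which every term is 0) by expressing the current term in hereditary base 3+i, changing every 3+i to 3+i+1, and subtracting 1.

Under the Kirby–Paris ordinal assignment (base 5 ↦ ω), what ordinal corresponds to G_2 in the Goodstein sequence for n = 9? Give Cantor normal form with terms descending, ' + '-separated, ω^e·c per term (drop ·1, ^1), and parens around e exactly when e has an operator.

i=0: 9 = 3^2 (b=3); 3→4: 4^2 = 16; 16−1 = 15
i=1: 15 = 3·4 + 3 (b=4); 4→5: 3·5 + 3 = 18; 18−1 = 17
i=2: 17 = 3·5 + 2 (b=5); 5→6: 3·6 + 2 = 20; 20−1 = 19

ω·3 + 2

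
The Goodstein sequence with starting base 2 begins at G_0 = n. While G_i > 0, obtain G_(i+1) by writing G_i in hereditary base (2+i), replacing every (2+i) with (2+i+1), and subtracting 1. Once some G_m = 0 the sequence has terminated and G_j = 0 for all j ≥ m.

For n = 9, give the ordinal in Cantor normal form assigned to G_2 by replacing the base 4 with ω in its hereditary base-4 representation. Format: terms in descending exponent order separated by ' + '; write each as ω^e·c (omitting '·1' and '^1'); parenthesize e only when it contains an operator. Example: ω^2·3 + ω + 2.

ω^ω·3 + ω^3·3 + ω^2·3 + ω·3 + 3

i=0: 9 = 2^(2 + 1) + 1 (b=2); 2→3: 3^(3 + 1) + 1 = 82; 82−1 = 81
i=1: 81 = 3^(3 + 1) (b=3); 3→4: 4^(4 + 1) = 1024; 1024−1 = 1023
i=2: 1023 = 3·4^4 + 3·4^3 + 3·4^2 + 3·4 + 3 (b=4); 4→5: 3·5^5 + 3·5^3 + 3·5^2 + 3·5 + 3 = 9843; 9843−1 = 9842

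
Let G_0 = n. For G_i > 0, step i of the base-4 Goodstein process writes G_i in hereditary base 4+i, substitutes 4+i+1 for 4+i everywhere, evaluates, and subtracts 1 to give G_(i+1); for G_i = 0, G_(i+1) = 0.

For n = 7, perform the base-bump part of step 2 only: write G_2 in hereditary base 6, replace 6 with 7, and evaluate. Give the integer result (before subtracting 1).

8

base 4: 7 = 4 + 3; at 5: 5 + 3 = 8; next = 7
base 5: 7 = 5 + 2; at 6: 6 + 2 = 8; next = 7
base 6: 7 = 6 + 1; at 7: 7 + 1 = 8; next = 7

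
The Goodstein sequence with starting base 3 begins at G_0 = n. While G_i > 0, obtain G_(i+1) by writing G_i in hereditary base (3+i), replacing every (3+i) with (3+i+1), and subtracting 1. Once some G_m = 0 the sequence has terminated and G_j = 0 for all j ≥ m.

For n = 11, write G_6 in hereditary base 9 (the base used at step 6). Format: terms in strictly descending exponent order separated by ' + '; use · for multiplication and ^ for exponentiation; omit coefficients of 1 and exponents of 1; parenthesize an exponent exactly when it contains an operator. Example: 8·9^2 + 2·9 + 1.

5·9 + 2

base 3: 11 = 3^2 + 2; at 4: 4^2 + 2 = 18; next = 17
base 4: 17 = 4^2 + 1; at 5: 5^2 + 1 = 26; next = 25
base 5: 25 = 5^2; at 6: 6^2 = 36; next = 35
base 6: 35 = 5·6 + 5; at 7: 5·7 + 5 = 40; next = 39
base 7: 39 = 5·7 + 4; at 8: 5·8 + 4 = 44; next = 43
base 8: 43 = 5·8 + 3; at 9: 5·9 + 3 = 48; next = 47
base 9: 47 = 5·9 + 2; at 10: 5·10 + 2 = 52; next = 51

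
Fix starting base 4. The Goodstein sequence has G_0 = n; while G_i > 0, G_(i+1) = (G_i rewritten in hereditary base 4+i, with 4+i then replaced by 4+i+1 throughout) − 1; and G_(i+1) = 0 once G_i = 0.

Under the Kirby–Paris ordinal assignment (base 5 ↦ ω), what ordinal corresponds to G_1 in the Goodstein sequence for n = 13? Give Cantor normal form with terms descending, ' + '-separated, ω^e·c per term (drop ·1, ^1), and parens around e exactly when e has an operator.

ω·3

G_0 = 13. HB_4(13) = 3·4 + 1. Bump = 16. G_1 = 15.
G_1 = 15. HB_5(15) = 3·5. Bump = 18. G_2 = 17.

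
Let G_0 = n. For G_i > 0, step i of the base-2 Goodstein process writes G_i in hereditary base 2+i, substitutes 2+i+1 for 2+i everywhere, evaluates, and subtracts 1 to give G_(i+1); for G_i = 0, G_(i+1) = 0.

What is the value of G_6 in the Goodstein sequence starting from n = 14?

(0) 14|_2 = 2^(2 + 1) + 2^2 + 2 ↦ 3^(3 + 1) + 3^3 + 3|_3 = 111 ⇒ 110
(1) 110|_3 = 3^(3 + 1) + 3^3 + 2 ↦ 4^(4 + 1) + 4^4 + 2|_4 = 1282 ⇒ 1281
(2) 1281|_4 = 4^(4 + 1) + 4^4 + 1 ↦ 5^(5 + 1) + 5^5 + 1|_5 = 18751 ⇒ 18750
(3) 18750|_5 = 5^(5 + 1) + 5^5 ↦ 6^(6 + 1) + 6^6|_6 = 326592 ⇒ 326591
(4) 326591|_6 = 6^(6 + 1) + 5·6^5 + 5·6^4 + 5·6^3 + 5·6^2 + 5·6 + 5 ↦ 7^(7 + 1) + 5·7^5 + 5·7^4 + 5·7^3 + 5·7^2 + 5·7 + 5|_7 = 5862841 ⇒ 5862840
(5) 5862840|_7 = 7^(7 + 1) + 5·7^5 + 5·7^4 + 5·7^3 + 5·7^2 + 5·7 + 4 ↦ 8^(8 + 1) + 5·8^5 + 5·8^4 + 5·8^3 + 5·8^2 + 5·8 + 4|_8 = 134404972 ⇒ 134404971
(6) 134404971|_8 = 8^(8 + 1) + 5·8^5 + 5·8^4 + 5·8^3 + 5·8^2 + 5·8 + 3 ↦ 9^(9 + 1) + 5·9^5 + 5·9^4 + 5·9^3 + 5·9^2 + 5·9 + 3|_9 = 3487116549 ⇒ 3487116548

134404971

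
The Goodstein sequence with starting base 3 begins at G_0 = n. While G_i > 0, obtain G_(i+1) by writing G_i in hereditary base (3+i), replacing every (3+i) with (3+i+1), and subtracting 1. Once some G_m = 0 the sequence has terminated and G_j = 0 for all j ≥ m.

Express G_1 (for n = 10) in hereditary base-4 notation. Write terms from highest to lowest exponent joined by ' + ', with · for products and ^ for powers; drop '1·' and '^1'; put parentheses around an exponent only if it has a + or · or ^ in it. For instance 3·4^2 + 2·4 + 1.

step 0: 10 = 3^2 + 1; sub 4 for 3: 4^2 + 1; = 17; G_1 = 17−1 = 16
step 1: 16 = 4^2; sub 5 for 4: 5^2; = 25; G_2 = 25−1 = 24

4^2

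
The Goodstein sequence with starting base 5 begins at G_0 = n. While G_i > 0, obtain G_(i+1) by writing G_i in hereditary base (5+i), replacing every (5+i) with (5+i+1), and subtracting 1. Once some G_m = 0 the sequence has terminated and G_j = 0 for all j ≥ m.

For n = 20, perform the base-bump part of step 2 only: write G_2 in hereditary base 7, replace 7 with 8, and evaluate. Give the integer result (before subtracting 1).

i=0: 20 = 4·5 (b=5); 5→6: 4·6 = 24; 24−1 = 23
i=1: 23 = 3·6 + 5 (b=6); 6→7: 3·7 + 5 = 26; 26−1 = 25

28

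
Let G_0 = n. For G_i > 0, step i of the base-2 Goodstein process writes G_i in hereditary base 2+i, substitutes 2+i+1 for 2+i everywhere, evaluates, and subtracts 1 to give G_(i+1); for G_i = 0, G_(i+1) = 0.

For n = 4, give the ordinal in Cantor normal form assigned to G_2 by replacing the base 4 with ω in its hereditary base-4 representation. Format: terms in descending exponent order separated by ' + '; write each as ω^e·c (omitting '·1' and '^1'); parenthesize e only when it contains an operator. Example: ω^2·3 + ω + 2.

ω^2·2 + ω·2 + 1

4 —HB2→ 2^2 —bump→ 3^3 = 27 —(−1)→ 26
26 —HB3→ 2·3^2 + 2·3 + 2 —bump→ 2·4^2 + 2·4 + 2 = 42 —(−1)→ 41
41 —HB4→ 2·4^2 + 2·4 + 1 —bump→ 2·5^2 + 2·5 + 1 = 61 —(−1)→ 60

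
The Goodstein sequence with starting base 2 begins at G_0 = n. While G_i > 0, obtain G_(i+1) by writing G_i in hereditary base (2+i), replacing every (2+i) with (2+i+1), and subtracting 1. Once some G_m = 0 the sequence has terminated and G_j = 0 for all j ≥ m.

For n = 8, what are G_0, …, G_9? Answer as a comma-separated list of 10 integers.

8, 80, 553, 6310, 93395, 1647195, 33554571, 774841151, 20000000211, 570623341475

(0) 8|_2 = 2^(2 + 1) ↦ 3^(3 + 1)|_3 = 81 ⇒ 80
(1) 80|_3 = 2·3^3 + 2·3^2 + 2·3 + 2 ↦ 2·4^4 + 2·4^2 + 2·4 + 2|_4 = 554 ⇒ 553
(2) 553|_4 = 2·4^4 + 2·4^2 + 2·4 + 1 ↦ 2·5^5 + 2·5^2 + 2·5 + 1|_5 = 6311 ⇒ 6310
(3) 6310|_5 = 2·5^5 + 2·5^2 + 2·5 ↦ 2·6^6 + 2·6^2 + 2·6|_6 = 93396 ⇒ 93395
(4) 93395|_6 = 2·6^6 + 2·6^2 + 6 + 5 ↦ 2·7^7 + 2·7^2 + 7 + 5|_7 = 1647196 ⇒ 1647195
(5) 1647195|_7 = 2·7^7 + 2·7^2 + 7 + 4 ↦ 2·8^8 + 2·8^2 + 8 + 4|_8 = 33554572 ⇒ 33554571
(6) 33554571|_8 = 2·8^8 + 2·8^2 + 8 + 3 ↦ 2·9^9 + 2·9^2 + 9 + 3|_9 = 774841152 ⇒ 774841151
(7) 774841151|_9 = 2·9^9 + 2·9^2 + 9 + 2 ↦ 2·10^10 + 2·10^2 + 10 + 2|_10 = 20000000212 ⇒ 20000000211
(8) 20000000211|_10 = 2·10^10 + 2·10^2 + 10 + 1 ↦ 2·11^11 + 2·11^2 + 11 + 1|_11 = 570623341476 ⇒ 570623341475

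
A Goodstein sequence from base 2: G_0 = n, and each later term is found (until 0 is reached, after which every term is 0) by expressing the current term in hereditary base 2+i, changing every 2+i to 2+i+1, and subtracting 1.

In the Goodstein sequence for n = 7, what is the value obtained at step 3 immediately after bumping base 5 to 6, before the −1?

46658

[0] 7 ≡ 2^2 + 2 + 1 (base 2). Lift 3: 31. −1: 30.
[1] 30 ≡ 3^3 + 3 (base 3). Lift 4: 260. −1: 259.
[2] 259 ≡ 4^4 + 3 (base 4). Lift 5: 3128. −1: 3127.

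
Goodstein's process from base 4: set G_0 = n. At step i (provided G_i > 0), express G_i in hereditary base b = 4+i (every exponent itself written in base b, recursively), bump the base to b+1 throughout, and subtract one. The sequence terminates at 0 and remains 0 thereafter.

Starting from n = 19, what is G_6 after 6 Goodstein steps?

19 —HB4→ 4^2 + 3 —bump→ 5^2 + 3 = 28 —(−1)→ 27
27 —HB5→ 5^2 + 2 —bump→ 6^2 + 2 = 38 —(−1)→ 37
37 —HB6→ 6^2 + 1 —bump→ 7^2 + 1 = 50 —(−1)→ 49
49 —HB7→ 7^2 —bump→ 8^2 = 64 —(−1)→ 63
63 —HB8→ 7·8 + 7 —bump→ 7·9 + 7 = 70 —(−1)→ 69
69 —HB9→ 7·9 + 6 —bump→ 7·10 + 6 = 76 —(−1)→ 75

75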